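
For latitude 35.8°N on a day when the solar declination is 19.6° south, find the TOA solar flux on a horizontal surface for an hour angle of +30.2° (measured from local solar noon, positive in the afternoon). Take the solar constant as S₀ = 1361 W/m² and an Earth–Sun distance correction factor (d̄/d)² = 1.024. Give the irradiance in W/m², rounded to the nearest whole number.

With φ = 35.8°, δ = -19.6°, H = 30.20°: sin φ sin δ = -0.1962, cos φ cos δ cos H = 0.6604, so cos θ_z = 0.4642.
Top-of-atmosphere irradiance = S₀ (d̄/d)² cos θ_z = 1361 × 1.024 × 0.4642 = 646.94 W/m².

647 W/m²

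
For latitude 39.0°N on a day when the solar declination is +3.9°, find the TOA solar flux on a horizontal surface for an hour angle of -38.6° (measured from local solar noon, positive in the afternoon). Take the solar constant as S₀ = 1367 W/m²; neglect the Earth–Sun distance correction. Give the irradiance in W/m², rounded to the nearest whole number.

cos θ_z = sin φ sin δ + cos φ cos δ cos H = (0.6293)(0.0680) + (0.7771)(0.9977)(0.7815) = 0.6487.
Top-of-atmosphere irradiance = S₀ cos θ_z = 1367 × 0.6487 = 886.77 W/m².

887 W/m²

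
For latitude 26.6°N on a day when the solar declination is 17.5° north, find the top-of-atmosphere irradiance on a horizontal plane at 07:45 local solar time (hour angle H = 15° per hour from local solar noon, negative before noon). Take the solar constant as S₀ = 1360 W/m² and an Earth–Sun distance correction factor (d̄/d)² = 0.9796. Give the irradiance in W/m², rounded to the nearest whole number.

682 W/m²

Hour angle H = 15° × (7.75 − 12) = -63.75°.
With φ = 26.6°, δ = 17.5°, H = -63.75°: sin φ sin δ = 0.1346, cos φ cos δ cos H = 0.3772, so cos θ_z = 0.5118.
Top-of-atmosphere irradiance = S₀ (d̄/d)² cos θ_z = 1360 × 0.9796 × 0.5118 = 681.85 W/m².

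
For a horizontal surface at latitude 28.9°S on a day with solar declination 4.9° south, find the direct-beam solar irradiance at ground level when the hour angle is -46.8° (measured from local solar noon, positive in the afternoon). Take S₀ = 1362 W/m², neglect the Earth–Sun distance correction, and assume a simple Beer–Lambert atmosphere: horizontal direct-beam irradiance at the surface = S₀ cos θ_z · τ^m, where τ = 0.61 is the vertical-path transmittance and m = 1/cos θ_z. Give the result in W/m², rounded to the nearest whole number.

With φ = -28.9°, δ = -4.9°, H = -46.80°: sin φ sin δ = 0.0413, cos φ cos δ cos H = 0.5971, so cos θ_z = 0.6384.
Air mass m = 1/cos θ_z = 1/0.6384 = 1.566; τ^m = 0.61^1.566 = 0.4611.
Surface direct beam = 1362 × 0.6384 × 0.4611 = 400.93 W/m².

401 W/m²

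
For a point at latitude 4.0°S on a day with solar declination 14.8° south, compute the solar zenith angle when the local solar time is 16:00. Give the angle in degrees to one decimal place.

60.0°

Hour angle H = 15° × (16 − 12) = 60.00°.
cos θ_z = sin φ sin δ + cos φ cos δ cos H = (-0.0698)(-0.2554) + (0.9976)(0.9668)(0.5000) = 0.5001.
θ_z = arccos(0.5001) = 59.99°.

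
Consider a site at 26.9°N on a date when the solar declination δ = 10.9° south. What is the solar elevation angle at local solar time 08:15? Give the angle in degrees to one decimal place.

23.6°

Hour angle H = 15° × (8.25 − 12) = -56.25°.
With φ = 26.9°, δ = -10.9°, H = -56.25°: sin φ sin δ = -0.0856, cos φ cos δ cos H = 0.4865, so cos θ_z = 0.4009.
θ_z = arccos(0.4009) = 66.37°, so the elevation is 90° − 66.37° = 23.63°.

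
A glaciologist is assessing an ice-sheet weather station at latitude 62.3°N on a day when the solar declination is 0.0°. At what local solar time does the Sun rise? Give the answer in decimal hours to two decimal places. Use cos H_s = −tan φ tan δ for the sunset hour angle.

6.00 h

cos H_s = −tan(62.3°) · tan(0.0°) = 0.0000, so H_s = arccos(0.0000) = 90.00°.
Sunrise is at 12 − H_s/15 = 12 − 6.000 = 6.000 h local solar time.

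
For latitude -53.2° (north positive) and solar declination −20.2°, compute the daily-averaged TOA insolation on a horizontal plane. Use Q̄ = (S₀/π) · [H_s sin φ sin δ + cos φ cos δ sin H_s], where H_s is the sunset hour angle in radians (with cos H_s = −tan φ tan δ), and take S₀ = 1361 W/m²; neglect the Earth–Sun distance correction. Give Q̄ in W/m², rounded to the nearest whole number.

462 W/m²

−tan φ tan δ = −(-1.3367)(-0.3679) = -0.4918; H_s = arccos(-0.4918) = 119.46°. In radians, H_s = 2.0850.
H_s sin φ sin δ = 2.0850 × -0.8007 × -0.3453 = 0.5765.
cos φ cos δ sin H_s = 0.5990 × 0.9385 × 0.8707 = 0.4895.
Q̄ = (1361/π) × (0.5765 + 0.4895) = 433.22 × 1.0660 = 461.81 W/m².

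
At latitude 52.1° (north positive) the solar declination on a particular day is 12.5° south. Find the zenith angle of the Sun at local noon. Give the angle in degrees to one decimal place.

64.6°

At local solar noon the hour angle is zero, so the zenith angle is |φ − δ| = |52.1° − (-12.5°)| = 64.6°.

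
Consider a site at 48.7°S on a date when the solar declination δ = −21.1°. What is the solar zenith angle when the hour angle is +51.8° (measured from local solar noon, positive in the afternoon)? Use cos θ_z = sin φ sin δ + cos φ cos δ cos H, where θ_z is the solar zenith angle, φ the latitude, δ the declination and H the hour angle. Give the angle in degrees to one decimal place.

49.4°

cos θ_z = sin φ sin δ + cos φ cos δ cos H = (-0.7513)(-0.3600) + (0.6600)(0.9330)(0.6184) = 0.6513.
θ_z = arccos(0.6513) = 49.36°.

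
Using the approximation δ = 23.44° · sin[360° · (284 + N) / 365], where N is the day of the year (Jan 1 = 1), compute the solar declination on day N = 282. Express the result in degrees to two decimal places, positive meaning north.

-7.34°

360 × (284 + 282) / 365 = 558.247°; sin(558.247°) = -0.3131.
δ = 23.44 × -0.3131 = -7.339° ≈ -7.34°.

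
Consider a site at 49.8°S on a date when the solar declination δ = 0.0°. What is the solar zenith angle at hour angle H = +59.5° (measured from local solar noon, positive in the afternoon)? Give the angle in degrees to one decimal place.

70.9°

cos θ_z = sin(-49.8°) sin(0.0°) + cos(-49.8°) cos(0.0°) cos(59.50°) = 0.0000 + 0.3276 = 0.3276.
θ_z = arccos(0.3276) = 70.88°.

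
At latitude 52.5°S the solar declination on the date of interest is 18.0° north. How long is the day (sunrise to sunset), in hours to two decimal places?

8.66 hours

−tan φ tan δ = −(-1.3032)(0.3249) = 0.4234; H_s = arccos(0.4234) = 64.95°.
Day length = 2 H_s / 15° h⁻¹ = 129.90° / 15 = 8.660 h.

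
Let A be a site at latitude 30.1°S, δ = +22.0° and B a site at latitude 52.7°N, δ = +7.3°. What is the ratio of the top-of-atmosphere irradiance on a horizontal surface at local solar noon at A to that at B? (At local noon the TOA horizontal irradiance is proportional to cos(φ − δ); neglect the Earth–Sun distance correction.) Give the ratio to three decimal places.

0.875

A: cos θ_z = cos(-30.1° − (22.0°)) = 0.6143.
B: cos θ_z = cos(52.7° − (7.3°)) = 0.7022.
Ratio A/B = 0.6143 / 0.7022 = 0.8748.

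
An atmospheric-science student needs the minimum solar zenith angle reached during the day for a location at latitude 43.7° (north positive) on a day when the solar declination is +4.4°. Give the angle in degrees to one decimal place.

39.3°

At local solar noon the hour angle is zero, so the zenith angle is |φ − δ| = |43.7° − (4.4°)| = 39.3°.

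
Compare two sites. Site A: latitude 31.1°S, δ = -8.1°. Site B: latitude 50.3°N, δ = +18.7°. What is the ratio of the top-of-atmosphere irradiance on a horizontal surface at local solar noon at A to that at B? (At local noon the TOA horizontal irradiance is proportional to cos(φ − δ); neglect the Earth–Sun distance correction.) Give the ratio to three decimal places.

1.081

A: cos θ_z = cos(-31.1° − (-8.1°)) = 0.9205.
B: cos θ_z = cos(50.3° − (18.7°)) = 0.8517.
Ratio A/B = 0.9205 / 0.8517 = 1.0808.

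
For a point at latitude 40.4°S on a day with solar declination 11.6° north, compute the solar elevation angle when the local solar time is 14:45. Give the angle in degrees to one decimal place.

Hour angle H = 15° × (14.75 − 12) = 41.25°.
With φ = -40.4°, δ = 11.6°, H = 41.25°: sin φ sin δ = -0.1303, cos φ cos δ cos H = 0.5609, so cos θ_z = 0.4306.
θ_z = arccos(0.4306) = 64.49°, so the elevation is 90° − 64.49° = 25.51°.

25.5°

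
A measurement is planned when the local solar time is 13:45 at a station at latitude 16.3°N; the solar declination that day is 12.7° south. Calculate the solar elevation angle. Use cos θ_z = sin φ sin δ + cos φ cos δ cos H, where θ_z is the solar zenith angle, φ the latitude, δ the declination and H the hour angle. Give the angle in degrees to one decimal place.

Hour angle H = 15° × (13.75 − 12) = 26.25°.
cos θ_z = sin(16.3°) sin(-12.7°) + cos(16.3°) cos(-12.7°) cos(26.25°) = -0.0617 + 0.8398 = 0.7781.
θ_z = arccos(0.7781) = 38.91°, so the elevation is 90° − 38.91° = 51.09°.

51.1°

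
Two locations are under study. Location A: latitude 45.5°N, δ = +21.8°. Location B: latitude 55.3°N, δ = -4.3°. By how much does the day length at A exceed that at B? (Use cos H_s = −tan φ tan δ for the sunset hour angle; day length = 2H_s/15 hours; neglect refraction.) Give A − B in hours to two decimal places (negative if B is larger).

+4.03 h

A: H_s = arccos(−tan 45.5° · tan 21.8°) = 114.02°, so 2H_s/15 = 15.2027 h.
B: H_s = arccos(−tan 55.3° · tan -4.3°) = 83.77°, so 2H_s/15 = 11.1693 h.
A − B = 15.2027 − 11.1693 = 4.0334 h.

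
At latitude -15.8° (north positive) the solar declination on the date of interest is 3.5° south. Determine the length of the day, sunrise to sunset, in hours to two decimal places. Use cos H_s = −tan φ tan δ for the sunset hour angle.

The sunset hour angle satisfies cos H_s = −tan φ tan δ = -0.0173, giving H_s = 90.99°.
Day length = 2 H_s / 15° h⁻¹ = 181.98° / 15 = 12.132 h.

12.13 hours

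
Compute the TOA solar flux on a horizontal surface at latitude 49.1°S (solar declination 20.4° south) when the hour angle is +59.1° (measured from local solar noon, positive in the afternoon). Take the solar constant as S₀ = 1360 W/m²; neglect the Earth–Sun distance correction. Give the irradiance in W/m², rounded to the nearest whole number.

With φ = -49.1°, δ = -20.4°, H = 59.10°: sin φ sin δ = 0.2635, cos φ cos δ cos H = 0.3151, so cos θ_z = 0.5786.
Top-of-atmosphere irradiance = S₀ cos θ_z = 1360 × 0.5786 = 786.90 W/m².

787 W/m²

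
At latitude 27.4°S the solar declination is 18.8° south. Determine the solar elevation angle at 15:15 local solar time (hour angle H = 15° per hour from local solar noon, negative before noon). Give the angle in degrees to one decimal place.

44.6°

Hour angle H = 15° × (15.25 − 12) = 48.75°.
cos θ_z = sin(-27.4°) sin(-18.8°) + cos(-27.4°) cos(-18.8°) cos(48.75°) = 0.1483 + 0.5541 = 0.7024.
θ_z = arccos(0.7024) = 45.38°, so the elevation is 90° − 45.38° = 44.62°.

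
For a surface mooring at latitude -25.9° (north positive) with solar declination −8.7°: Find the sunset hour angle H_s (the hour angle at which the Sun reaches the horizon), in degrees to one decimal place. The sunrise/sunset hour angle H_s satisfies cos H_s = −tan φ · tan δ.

−tan φ tan δ = −(-0.4856)(-0.1530) = -0.0743; H_s = arccos(-0.0743) = 94.26°.

94.3°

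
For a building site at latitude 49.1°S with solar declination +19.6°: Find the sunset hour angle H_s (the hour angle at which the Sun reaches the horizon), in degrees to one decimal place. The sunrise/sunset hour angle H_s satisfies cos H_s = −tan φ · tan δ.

65.7°

−tan φ tan δ = −(-1.1544)(0.3561) = 0.4111; H_s = arccos(0.4111) = 65.73°.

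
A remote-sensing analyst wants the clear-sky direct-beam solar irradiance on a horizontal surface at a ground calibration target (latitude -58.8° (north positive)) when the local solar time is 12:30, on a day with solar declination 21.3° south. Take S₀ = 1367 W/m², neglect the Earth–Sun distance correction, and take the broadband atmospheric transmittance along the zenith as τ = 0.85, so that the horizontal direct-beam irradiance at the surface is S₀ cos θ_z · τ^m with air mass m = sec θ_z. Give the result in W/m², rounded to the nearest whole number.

878 W/m²

Hour angle H = 15° × (12.5 − 12) = 7.50°.
cos θ_z = sin(-58.8°) sin(-21.3°) + cos(-58.8°) cos(-21.3°) cos(7.50°) = 0.3107 + 0.4785 = 0.7892.
Air mass m = 1/cos θ_z = 1/0.7892 = 1.267; τ^m = 0.85^1.267 = 0.8139.
Surface direct beam = 1367 × 0.7892 × 0.8139 = 878.06 W/m².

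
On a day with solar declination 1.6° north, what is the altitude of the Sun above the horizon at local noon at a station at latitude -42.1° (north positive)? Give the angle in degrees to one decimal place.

46.3°

At local solar noon the hour angle is zero, so the elevation is 90° − |φ − δ| = 90° − |-42.1° − (1.6°)| = 90° − 43.7° = 46.3°.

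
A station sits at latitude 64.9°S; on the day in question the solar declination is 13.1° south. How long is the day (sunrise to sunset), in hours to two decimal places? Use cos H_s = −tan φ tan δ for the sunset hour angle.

15.97 hours

cos H_s = −tan(-64.9°) · tan(-13.1°) = -0.4968, so H_s = arccos(-0.4968) = 119.79°.
Day length = 2 H_s / 15° h⁻¹ = 239.58° / 15 = 15.972 h.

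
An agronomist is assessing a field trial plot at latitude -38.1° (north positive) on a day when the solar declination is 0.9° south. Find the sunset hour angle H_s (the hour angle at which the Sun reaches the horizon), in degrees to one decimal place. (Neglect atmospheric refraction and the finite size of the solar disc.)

cos H_s = −tan(-38.1°) · tan(-0.9°) = -0.0123, so H_s = arccos(-0.0123) = 90.70°.

90.7°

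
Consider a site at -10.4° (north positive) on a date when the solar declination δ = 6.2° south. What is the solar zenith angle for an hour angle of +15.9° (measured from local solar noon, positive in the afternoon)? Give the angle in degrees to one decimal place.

16.3°

cos θ_z = sin(-10.4°) sin(-6.2°) + cos(-10.4°) cos(-6.2°) cos(15.90°) = 0.0195 + 0.9404 = 0.9599.
θ_z = arccos(0.9599) = 16.28°.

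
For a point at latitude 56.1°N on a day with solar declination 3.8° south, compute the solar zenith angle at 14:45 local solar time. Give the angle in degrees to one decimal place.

68.7°

Hour angle H = 15° × (14.75 − 12) = 41.25°.
With φ = 56.1°, δ = -3.8°, H = 41.25°: sin φ sin δ = -0.0550, cos φ cos δ cos H = 0.4184, so cos θ_z = 0.3634.
θ_z = arccos(0.3634) = 68.69°.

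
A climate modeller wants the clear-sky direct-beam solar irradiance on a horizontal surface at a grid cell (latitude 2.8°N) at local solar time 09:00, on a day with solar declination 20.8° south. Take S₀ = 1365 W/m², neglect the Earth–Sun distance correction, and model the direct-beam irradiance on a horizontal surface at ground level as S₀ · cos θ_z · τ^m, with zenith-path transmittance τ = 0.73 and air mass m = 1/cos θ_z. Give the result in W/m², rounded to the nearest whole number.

538 W/m²

Hour angle H = 15° × (9 − 12) = -45.00°.
cos θ_z = sin(2.8°) sin(-20.8°) + cos(2.8°) cos(-20.8°) cos(-45.00°) = -0.0173 + 0.6602 = 0.6429.
Air mass m = 1/cos θ_z = 1/0.6429 = 1.555; τ^m = 0.73^1.555 = 0.6130.
Surface direct beam = 1365 × 0.6429 × 0.6130 = 537.94 W/m².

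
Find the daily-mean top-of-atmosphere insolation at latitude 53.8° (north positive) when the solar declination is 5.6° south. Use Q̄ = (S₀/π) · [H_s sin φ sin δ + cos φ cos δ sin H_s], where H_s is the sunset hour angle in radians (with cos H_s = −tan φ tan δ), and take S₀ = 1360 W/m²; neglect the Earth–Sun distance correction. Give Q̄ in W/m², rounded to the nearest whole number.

203 W/m²

cos H_s = −tan(53.8°) · tan(-5.6°) = 0.1340, so H_s = arccos(0.1340) = 82.30°. In radians, H_s = 1.4364.
H_s sin φ sin δ = 1.4364 × 0.8070 × -0.0976 = -0.1131.
cos φ cos δ sin H_s = 0.5906 × 0.9952 × 0.9910 = 0.5825.
Q̄ = (1360/π) × (-0.1131 + 0.5825) = 432.90 × 0.4694 = 203.20 W/m².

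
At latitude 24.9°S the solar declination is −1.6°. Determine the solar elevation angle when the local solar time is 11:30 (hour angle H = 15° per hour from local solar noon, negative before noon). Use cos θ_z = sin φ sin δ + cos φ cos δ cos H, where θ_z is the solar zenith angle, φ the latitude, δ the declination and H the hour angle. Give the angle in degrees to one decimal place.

65.6°

Hour angle H = 15° × (11.5 − 12) = -7.50°.
cos θ_z = sin(-24.9°) sin(-1.6°) + cos(-24.9°) cos(-1.6°) cos(-7.50°) = 0.0118 + 0.8989 = 0.9107.
θ_z = arccos(0.9107) = 24.40°, so the elevation is 90° − 24.40° = 65.60°.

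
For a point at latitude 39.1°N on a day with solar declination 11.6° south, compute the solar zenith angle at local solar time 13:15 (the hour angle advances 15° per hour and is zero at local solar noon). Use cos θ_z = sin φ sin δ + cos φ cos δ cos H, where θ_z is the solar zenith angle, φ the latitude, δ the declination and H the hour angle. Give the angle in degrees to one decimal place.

53.6°

Hour angle H = 15° × (13.25 − 12) = 18.75°.
cos θ_z = sin φ sin δ + cos φ cos δ cos H = (0.6307)(-0.2011) + (0.7760)(0.9796)(0.9469) = 0.5930.
θ_z = arccos(0.5930) = 53.63°.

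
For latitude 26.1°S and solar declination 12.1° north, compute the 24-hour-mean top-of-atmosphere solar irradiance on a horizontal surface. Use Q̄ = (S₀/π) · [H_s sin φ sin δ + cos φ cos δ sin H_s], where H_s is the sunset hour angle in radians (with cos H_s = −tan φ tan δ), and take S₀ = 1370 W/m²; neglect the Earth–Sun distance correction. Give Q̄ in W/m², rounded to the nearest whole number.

−tan φ tan δ = −(-0.4899)(0.2144) = 0.1050; H_s = arccos(0.1050) = 83.97°. In radians, H_s = 1.4656.
H_s sin φ sin δ = 1.4656 × -0.4399 × 0.2096 = -0.1351.
cos φ cos δ sin H_s = 0.8980 × 0.9778 × 0.9945 = 0.8732.
Q̄ = (1370/π) × (-0.1351 + 0.8732) = 436.08 × 0.7381 = 321.87 W/m².

322 W/m²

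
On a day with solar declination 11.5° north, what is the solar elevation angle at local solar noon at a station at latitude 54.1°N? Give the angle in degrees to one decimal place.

47.4°

At local solar noon the hour angle is zero, so the elevation is 90° − |φ − δ| = 90° − |54.1° − (11.5°)| = 90° − 42.6° = 47.4°.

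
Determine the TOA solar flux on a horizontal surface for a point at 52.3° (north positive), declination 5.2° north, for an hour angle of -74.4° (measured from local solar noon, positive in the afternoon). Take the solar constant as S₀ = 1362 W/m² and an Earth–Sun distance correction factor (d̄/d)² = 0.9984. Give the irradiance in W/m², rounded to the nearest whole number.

320 W/m²

cos θ_z = sin φ sin δ + cos φ cos δ cos H = (0.7912)(0.0906) + (0.6115)(0.9959)(0.2689) = 0.2354.
Top-of-atmosphere irradiance = S₀ (d̄/d)² cos θ_z = 1362 × 0.9984 × 0.2354 = 320.10 W/m².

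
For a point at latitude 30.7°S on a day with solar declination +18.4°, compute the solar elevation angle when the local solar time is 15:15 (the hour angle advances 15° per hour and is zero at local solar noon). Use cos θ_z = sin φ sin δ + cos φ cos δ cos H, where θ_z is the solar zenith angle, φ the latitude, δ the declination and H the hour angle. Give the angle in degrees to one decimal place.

Hour angle H = 15° × (15.25 − 12) = 48.75°.
cos θ_z = sin(-30.7°) sin(18.4°) + cos(-30.7°) cos(18.4°) cos(48.75°) = -0.1612 + 0.5380 = 0.3768.
θ_z = arccos(0.3768) = 67.86°, so the elevation is 90° − 67.86° = 22.14°.

22.1°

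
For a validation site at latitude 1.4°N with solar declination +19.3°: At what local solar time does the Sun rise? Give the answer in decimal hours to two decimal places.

cos H_s = −tan(1.4°) · tan(19.3°) = -0.0086, so H_s = arccos(-0.0086) = 90.49°.
Sunrise is at 12 − H_s/15 = 12 − 6.033 = 5.967 h local solar time.

5.97 h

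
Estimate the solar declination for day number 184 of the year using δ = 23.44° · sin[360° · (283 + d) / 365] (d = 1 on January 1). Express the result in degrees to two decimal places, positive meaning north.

+23.04°

360 × (283 + 184) / 365 = 460.603°; sin(460.603°) = 0.9829.
δ = 23.44 × 0.9829 = 23.039° ≈ +23.04°.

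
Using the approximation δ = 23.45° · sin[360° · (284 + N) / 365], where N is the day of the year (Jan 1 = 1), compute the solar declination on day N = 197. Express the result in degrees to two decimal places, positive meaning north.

360 × (284 + 197) / 365 = 474.411°; sin(474.411°) = 0.9106.
δ = 23.45 × 0.9106 = 21.354° ≈ +21.35°.

+21.35°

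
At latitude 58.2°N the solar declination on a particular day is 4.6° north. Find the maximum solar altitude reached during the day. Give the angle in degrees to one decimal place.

36.4°

At local solar noon the hour angle is zero, so the elevation is 90° − |φ − δ| = 90° − |58.2° − (4.6°)| = 90° − 53.6° = 36.4°.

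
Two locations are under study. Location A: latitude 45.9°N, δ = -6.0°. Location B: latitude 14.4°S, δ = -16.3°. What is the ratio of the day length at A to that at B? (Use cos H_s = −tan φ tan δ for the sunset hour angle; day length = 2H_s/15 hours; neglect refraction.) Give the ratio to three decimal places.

0.888

A: H_s = arccos(−tan 45.9° · tan -6.0°) = 83.77°, so 2H_s/15 = 11.1693 h.
B: H_s = arccos(−tan -14.4° · tan -16.3°) = 94.31°, so 2H_s/15 = 12.5747 h.
Ratio A/B = 11.1693 / 12.5747 = 0.8882.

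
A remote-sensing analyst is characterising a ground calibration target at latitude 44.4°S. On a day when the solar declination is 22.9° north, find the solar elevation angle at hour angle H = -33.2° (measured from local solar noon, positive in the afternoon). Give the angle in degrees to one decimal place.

16.2°

cos θ_z = sin(-44.4°) sin(22.9°) + cos(-44.4°) cos(22.9°) cos(-33.20°) = -0.2723 + 0.5507 = 0.2784.
θ_z = arccos(0.2784) = 73.84°, so the elevation is 90° − 73.84° = 16.16°.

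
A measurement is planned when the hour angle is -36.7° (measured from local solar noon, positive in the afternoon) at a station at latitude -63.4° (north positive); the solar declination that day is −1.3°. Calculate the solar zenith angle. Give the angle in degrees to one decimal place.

With φ = -63.4°, δ = -1.3°, H = -36.70°: sin φ sin δ = 0.0203, cos φ cos δ cos H = 0.3589, so cos θ_z = 0.3792.
θ_z = arccos(0.3792) = 67.72°.

67.7°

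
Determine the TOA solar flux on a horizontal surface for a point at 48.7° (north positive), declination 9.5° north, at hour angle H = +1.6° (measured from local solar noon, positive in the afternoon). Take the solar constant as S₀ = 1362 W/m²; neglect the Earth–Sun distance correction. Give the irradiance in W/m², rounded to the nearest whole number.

1055 W/m²

cos θ_z = sin(48.7°) sin(9.5°) + cos(48.7°) cos(9.5°) cos(1.60°) = 0.1240 + 0.6507 = 0.7747.
Top-of-atmosphere irradiance = S₀ cos θ_z = 1362 × 0.7747 = 1055.14 W/m².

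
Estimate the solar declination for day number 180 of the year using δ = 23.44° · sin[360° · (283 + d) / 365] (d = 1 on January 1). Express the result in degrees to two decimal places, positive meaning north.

360 × (283 + 180) / 365 = 456.658°; sin(456.658°) = 0.9933.
δ = 23.44 × 0.9933 = 23.283° ≈ +23.28°.

+23.28°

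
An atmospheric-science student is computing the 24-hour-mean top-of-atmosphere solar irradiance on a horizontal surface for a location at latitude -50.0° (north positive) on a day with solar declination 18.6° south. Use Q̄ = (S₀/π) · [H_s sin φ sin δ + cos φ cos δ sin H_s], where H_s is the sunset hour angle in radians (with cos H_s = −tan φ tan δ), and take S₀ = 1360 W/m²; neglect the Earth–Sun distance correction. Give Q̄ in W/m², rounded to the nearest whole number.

451 W/m²

The sunset hour angle satisfies cos H_s = −tan φ tan δ = -0.4011, giving H_s = 113.65°. In radians, H_s = 1.9836.
H_s sin φ sin δ = 1.9836 × -0.7660 × -0.3190 = 0.4847.
cos φ cos δ sin H_s = 0.6428 × 0.9478 × 0.9160 = 0.5581.
Q̄ = (1360/π) × (0.4847 + 0.5581) = 432.90 × 1.0428 = 451.43 W/m².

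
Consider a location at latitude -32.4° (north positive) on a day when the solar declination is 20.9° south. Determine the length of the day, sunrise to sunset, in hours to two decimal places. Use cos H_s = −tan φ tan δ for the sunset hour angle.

−tan φ tan δ = −(-0.6346)(-0.3819) = -0.2424; H_s = arccos(-0.2424) = 104.03°.
Day length = 2 H_s / 15° h⁻¹ = 208.06° / 15 = 13.871 h.

13.87 hours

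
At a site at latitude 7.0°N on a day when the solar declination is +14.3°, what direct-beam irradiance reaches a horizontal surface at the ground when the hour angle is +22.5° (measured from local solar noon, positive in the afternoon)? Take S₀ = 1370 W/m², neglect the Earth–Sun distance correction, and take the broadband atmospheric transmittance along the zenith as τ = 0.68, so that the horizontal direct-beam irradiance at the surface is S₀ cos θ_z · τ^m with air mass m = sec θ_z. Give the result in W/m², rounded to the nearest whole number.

827 W/m²

cos θ_z = sin φ sin δ + cos φ cos δ cos H = (0.1219)(0.2470) + (0.9925)(0.9690)(0.9239) = 0.9187.
Air mass m = 1/cos θ_z = 1/0.9187 = 1.088; τ^m = 0.68^1.088 = 0.6573.
Surface direct beam = 1370 × 0.9187 × 0.6573 = 827.29 W/m².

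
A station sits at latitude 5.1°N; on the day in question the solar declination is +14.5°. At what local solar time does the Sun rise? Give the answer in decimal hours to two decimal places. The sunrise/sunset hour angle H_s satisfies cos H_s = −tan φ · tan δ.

5.91 h

The sunset hour angle satisfies cos H_s = −tan φ tan δ = -0.0231, giving H_s = 91.32°.
Sunrise is at 12 − H_s/15 = 12 − 6.088 = 5.912 h local solar time.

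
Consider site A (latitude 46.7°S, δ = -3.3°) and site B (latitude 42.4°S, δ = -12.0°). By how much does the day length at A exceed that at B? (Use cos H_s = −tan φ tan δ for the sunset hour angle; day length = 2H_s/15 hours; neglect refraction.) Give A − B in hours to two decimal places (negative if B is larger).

-1.02 h

A: H_s = arccos(−tan -46.7° · tan -3.3°) = 93.51°, so 2H_s/15 = 12.4680 h.
B: H_s = arccos(−tan -42.4° · tan -12.0°) = 101.19°, so 2H_s/15 = 13.4920 h.
A − B = 12.4680 − 13.4920 = -1.0240 h.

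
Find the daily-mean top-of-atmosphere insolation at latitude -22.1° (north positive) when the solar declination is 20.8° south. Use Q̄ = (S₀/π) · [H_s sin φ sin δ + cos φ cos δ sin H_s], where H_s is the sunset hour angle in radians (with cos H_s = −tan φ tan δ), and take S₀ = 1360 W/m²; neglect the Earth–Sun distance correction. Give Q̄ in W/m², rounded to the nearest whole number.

470 W/m²

The sunset hour angle satisfies cos H_s = −tan φ tan δ = -0.1542, giving H_s = 98.87°. In radians, H_s = 1.7256.
H_s sin φ sin δ = 1.7256 × -0.3762 × -0.3551 = 0.2305.
cos φ cos δ sin H_s = 0.9265 × 0.9348 × 0.9880 = 0.8557.
Q̄ = (1360/π) × (0.2305 + 0.8557) = 432.90 × 1.0862 = 470.22 W/m².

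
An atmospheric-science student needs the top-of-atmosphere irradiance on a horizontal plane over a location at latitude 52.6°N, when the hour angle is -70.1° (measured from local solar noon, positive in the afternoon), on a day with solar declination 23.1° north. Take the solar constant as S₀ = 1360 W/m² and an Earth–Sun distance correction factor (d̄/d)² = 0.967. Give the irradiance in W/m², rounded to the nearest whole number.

With φ = 52.6°, δ = 23.1°, H = -70.10°: sin φ sin δ = 0.3117, cos φ cos δ cos H = 0.1902, so cos θ_z = 0.5019.
Top-of-atmosphere irradiance = S₀ (d̄/d)² cos θ_z = 1360 × 0.967 × 0.5019 = 660.06 W/m².

660 W/m²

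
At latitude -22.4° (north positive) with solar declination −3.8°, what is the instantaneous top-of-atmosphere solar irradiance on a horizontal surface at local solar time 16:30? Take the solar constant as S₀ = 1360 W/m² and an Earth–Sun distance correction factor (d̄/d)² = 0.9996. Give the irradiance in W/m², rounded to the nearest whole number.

Hour angle H = 15° × (16.5 − 12) = 67.50°.
With φ = -22.4°, δ = -3.8°, H = 67.50°: sin φ sin δ = 0.0253, cos φ cos δ cos H = 0.3530, so cos θ_z = 0.3783.
Top-of-atmosphere irradiance = S₀ (d̄/d)² cos θ_z = 1360 × 0.9996 × 0.3783 = 514.28 W/m².

514 W/m²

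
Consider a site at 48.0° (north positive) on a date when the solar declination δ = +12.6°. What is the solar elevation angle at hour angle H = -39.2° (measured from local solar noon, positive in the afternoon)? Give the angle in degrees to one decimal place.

41.9°

With φ = 48.0°, δ = 12.6°, H = -39.20°: sin φ sin δ = 0.1621, cos φ cos δ cos H = 0.5061, so cos θ_z = 0.6682.
θ_z = arccos(0.6682) = 48.07°, so the elevation is 90° − 48.07° = 41.93°.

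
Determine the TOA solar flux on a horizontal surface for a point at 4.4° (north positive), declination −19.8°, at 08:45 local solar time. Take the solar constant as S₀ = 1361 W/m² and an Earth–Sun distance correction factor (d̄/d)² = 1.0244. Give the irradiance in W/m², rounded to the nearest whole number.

826 W/m²

Hour angle H = 15° × (8.75 − 12) = -48.75°.
cos θ_z = sin(4.4°) sin(-19.8°) + cos(4.4°) cos(-19.8°) cos(-48.75°) = -0.0260 + 0.6185 = 0.5925.
Top-of-atmosphere irradiance = S₀ (d̄/d)² cos θ_z = 1361 × 1.0244 × 0.5925 = 826.07 W/m².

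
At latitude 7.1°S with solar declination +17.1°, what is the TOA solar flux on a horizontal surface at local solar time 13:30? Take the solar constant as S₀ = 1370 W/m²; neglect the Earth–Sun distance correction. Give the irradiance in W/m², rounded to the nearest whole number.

Hour angle H = 15° × (13.5 − 12) = 22.50°.
cos θ_z = sin φ sin δ + cos φ cos δ cos H = (-0.1236)(0.2940) + (0.9923)(0.9558)(0.9239) = 0.8399.
Top-of-atmosphere irradiance = S₀ cos θ_z = 1370 × 0.8399 = 1150.66 W/m².

1151 W/m²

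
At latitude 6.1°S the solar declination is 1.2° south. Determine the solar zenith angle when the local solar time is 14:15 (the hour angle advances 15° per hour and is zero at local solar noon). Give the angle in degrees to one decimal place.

34.0°

Hour angle H = 15° × (14.25 − 12) = 33.75°.
cos θ_z = sin(-6.1°) sin(-1.2°) + cos(-6.1°) cos(-1.2°) cos(33.75°) = 0.0022 + 0.8266 = 0.8288.
θ_z = arccos(0.8288) = 34.02°.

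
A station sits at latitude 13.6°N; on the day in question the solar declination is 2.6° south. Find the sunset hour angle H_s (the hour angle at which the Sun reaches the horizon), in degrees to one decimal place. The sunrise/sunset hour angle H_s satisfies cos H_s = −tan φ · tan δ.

89.4°

−tan φ tan δ = −(0.2419)(-0.0454) = 0.0110; H_s = arccos(0.0110) = 89.37°.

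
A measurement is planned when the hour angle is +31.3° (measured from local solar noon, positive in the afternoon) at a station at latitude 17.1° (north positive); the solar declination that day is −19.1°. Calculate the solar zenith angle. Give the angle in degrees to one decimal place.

47.5°

With φ = 17.1°, δ = -19.1°, H = 31.30°: sin φ sin δ = -0.0962, cos φ cos δ cos H = 0.7717, so cos θ_z = 0.6755.
θ_z = arccos(0.6755) = 47.51°.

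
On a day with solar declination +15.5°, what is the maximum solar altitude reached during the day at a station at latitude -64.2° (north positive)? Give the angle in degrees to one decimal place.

10.3°

At local solar noon the hour angle is zero, so the elevation is 90° − |φ − δ| = 90° − |-64.2° − (15.5°)| = 90° − 79.7° = 10.3°.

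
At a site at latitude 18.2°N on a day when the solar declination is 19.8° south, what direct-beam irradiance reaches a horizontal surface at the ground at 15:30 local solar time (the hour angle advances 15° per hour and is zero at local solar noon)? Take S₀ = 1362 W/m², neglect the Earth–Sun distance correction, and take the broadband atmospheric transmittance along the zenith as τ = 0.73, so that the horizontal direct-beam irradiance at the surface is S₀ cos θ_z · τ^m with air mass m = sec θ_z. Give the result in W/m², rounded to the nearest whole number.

291 W/m²

Hour angle H = 15° × (15.5 − 12) = 52.50°.
cos θ_z = sin(18.2°) sin(-19.8°) + cos(18.2°) cos(-19.8°) cos(52.50°) = -0.1058 + 0.5441 = 0.4383.
Air mass m = 1/cos θ_z = 1/0.4383 = 2.282; τ^m = 0.73^2.282 = 0.4876.
Surface direct beam = 1362 × 0.4383 × 0.4876 = 291.08 W/m².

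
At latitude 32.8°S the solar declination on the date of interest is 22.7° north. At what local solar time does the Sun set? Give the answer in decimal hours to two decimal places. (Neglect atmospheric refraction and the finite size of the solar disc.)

16.96 h

The sunset hour angle satisfies cos H_s = −tan φ tan δ = 0.2696, giving H_s = 74.36°.
Sunset is at 12 + H_s/15 = 12 + 4.957 = 16.957 h local solar time.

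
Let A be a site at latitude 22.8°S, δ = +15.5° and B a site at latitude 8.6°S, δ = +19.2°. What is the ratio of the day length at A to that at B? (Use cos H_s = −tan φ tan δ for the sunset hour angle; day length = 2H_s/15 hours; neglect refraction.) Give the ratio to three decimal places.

0.958

A: H_s = arccos(−tan -22.8° · tan 15.5°) = 83.31°, so 2H_s/15 = 11.1080 h.
B: H_s = arccos(−tan -8.6° · tan 19.2°) = 86.98°, so 2H_s/15 = 11.5973 h.
Ratio A/B = 11.1080 / 11.5973 = 0.9578.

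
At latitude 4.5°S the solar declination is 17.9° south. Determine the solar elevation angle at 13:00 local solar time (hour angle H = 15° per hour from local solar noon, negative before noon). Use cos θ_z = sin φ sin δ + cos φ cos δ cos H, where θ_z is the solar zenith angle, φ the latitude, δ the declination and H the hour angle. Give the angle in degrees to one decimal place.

Hour angle H = 15° × (13 − 12) = 15.00°.
cos θ_z = sin φ sin δ + cos φ cos δ cos H = (-0.0785)(-0.3074) + (0.9969)(0.9516)(0.9659) = 0.9404.
θ_z = arccos(0.9404) = 19.88°, so the elevation is 90° − 19.88° = 70.12°.

70.1°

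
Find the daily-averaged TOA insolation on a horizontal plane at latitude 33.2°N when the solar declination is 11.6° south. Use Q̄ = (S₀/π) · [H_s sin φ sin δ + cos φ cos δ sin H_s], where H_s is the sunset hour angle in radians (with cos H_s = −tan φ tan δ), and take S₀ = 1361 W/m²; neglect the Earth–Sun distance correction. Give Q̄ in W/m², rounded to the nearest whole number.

283 W/m²

The sunset hour angle satisfies cos H_s = −tan φ tan δ = 0.1343, giving H_s = 82.28°. In radians, H_s = 1.4361.
H_s sin φ sin δ = 1.4361 × 0.5476 × -0.2011 = -0.1581.
cos φ cos δ sin H_s = 0.8368 × 0.9796 × 0.9909 = 0.8123.
Q̄ = (1361/π) × (-0.1581 + 0.8123) = 433.22 × 0.6542 = 283.41 W/m².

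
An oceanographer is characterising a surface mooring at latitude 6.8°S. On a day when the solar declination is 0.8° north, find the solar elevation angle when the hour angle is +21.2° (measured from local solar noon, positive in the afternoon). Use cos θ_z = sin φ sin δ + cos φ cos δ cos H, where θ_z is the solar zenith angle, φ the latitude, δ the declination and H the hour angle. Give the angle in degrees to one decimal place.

With φ = -6.8°, δ = 0.8°, H = 21.20°: sin φ sin δ = -0.0017, cos φ cos δ cos H = 0.9257, so cos θ_z = 0.9240.
θ_z = arccos(0.9240) = 22.48°, so the elevation is 90° − 22.48° = 67.52°.

67.5°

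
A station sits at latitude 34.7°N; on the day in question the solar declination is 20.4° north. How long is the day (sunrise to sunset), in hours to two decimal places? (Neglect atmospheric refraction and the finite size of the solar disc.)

13.99 hours

−tan φ tan δ = −(0.6924)(0.3719) = -0.2575; H_s = arccos(-0.2575) = 104.92°.
Day length = 2 H_s / 15° h⁻¹ = 209.84° / 15 = 13.989 h.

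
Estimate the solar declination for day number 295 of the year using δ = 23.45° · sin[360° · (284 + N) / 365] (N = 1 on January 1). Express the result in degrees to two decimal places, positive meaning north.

-12.10°

360 × (284 + 295) / 365 = 571.068°; sin(571.068°) = -0.5161.
δ = 23.45 × -0.5161 = -12.103° ≈ -12.10°.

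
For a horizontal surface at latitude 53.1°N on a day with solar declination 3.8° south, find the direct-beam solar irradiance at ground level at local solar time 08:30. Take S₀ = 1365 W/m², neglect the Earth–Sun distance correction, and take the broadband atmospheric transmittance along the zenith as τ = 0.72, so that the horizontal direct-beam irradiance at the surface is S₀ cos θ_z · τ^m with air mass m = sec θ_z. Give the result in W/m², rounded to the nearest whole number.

148 W/m²

Hour angle H = 15° × (8.5 − 12) = -52.50°.
cos θ_z = sin(53.1°) sin(-3.8°) + cos(53.1°) cos(-3.8°) cos(-52.50°) = -0.0530 + 0.3647 = 0.3117.
Air mass m = 1/cos θ_z = 1/0.3117 = 3.208; τ^m = 0.72^3.208 = 0.3486.
Surface direct beam = 1365 × 0.3117 × 0.3486 = 148.32 W/m².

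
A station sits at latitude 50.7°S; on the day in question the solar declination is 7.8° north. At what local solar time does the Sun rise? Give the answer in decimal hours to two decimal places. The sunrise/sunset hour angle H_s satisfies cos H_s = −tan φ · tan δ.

6.64 h

The sunset hour angle satisfies cos H_s = −tan φ tan δ = 0.1674, giving H_s = 80.36°.
Sunrise is at 12 − H_s/15 = 12 − 5.357 = 6.643 h local solar time.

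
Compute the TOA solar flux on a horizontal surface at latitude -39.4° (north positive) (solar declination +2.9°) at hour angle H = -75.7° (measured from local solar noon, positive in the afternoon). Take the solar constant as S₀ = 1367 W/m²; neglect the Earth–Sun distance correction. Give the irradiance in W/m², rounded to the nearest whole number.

217 W/m²

cos θ_z = sin φ sin δ + cos φ cos δ cos H = (-0.6347)(0.0506) + (0.7727)(0.9987)(0.2470) = 0.1585.
Top-of-atmosphere irradiance = S₀ cos θ_z = 1367 × 0.1585 = 216.67 W/m².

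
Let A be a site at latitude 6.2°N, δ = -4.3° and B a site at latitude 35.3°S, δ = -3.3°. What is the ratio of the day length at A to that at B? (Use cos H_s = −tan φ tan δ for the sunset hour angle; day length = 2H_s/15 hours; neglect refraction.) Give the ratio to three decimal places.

0.970

A: H_s = arccos(−tan 6.2° · tan -4.3°) = 89.53°, so 2H_s/15 = 11.9373 h.
B: H_s = arccos(−tan -35.3° · tan -3.3°) = 92.34°, so 2H_s/15 = 12.3120 h.
Ratio A/B = 11.9373 / 12.3120 = 0.9696.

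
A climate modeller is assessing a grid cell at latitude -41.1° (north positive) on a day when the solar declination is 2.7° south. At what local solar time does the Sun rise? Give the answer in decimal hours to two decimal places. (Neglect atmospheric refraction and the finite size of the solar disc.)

cos H_s = −tan(-41.1°) · tan(-2.7°) = -0.0411, so H_s = arccos(-0.0411) = 92.36°.
Sunrise is at 12 − H_s/15 = 12 − 6.157 = 5.843 h local solar time.

5.84 h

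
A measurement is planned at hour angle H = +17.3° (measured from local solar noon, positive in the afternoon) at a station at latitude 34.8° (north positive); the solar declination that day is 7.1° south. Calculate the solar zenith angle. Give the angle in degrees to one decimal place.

cos θ_z = sin φ sin δ + cos φ cos δ cos H = (0.5707)(-0.1236) + (0.8211)(0.9923)(0.9548) = 0.7074.
θ_z = arccos(0.7074) = 44.98°.

45.0°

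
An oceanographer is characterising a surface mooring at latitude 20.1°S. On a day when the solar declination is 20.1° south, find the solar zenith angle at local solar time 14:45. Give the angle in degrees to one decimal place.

38.6°

Hour angle H = 15° × (14.75 − 12) = 41.25°.
With φ = -20.1°, δ = -20.1°, H = 41.25°: sin φ sin δ = 0.1181, cos φ cos δ cos H = 0.6630, so cos θ_z = 0.7811.
θ_z = arccos(0.7811) = 38.64°.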